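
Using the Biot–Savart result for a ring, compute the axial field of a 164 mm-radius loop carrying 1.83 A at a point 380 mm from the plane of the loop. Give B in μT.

On the axis of a circular loop, B = μ₀IR² / [2(R²+z²)^(3/2)].
R² + z² = (0.164)² + (0.38)² = 0.1713 m², and (R²+z²)^(3/2) = 7.09×10⁻² m³.
B = (4π×10⁻⁷ × 1.83 × 0.0269) / (2 × 7.09×10⁻²) = 4.36×10⁻⁷ T.

B ≈ 0.436 μT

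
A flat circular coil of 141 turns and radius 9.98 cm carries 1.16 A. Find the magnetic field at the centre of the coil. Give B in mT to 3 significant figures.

B ≈ 1.03 mT

For an N-turn flat coil, B = Nμ₀I/(2R) with R = 0.0998 m.
B = 141 × 7.30×10⁻⁶ T = 1.03×10⁻³ T.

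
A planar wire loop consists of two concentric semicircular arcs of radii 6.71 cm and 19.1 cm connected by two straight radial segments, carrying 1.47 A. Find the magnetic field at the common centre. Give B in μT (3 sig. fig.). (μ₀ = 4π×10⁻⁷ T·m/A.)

The radial connectors point toward the centre, so dl × r̂ = 0 and they contribute nothing.
Each semicircle gives μ₀I/(4R): inner arc 6.88×10⁻⁶ T, outer arc 2.42×10⁻⁶ T.
The two arcs carry current in opposite angular senses, so their fields oppose: B = |6.88×10⁻⁶ − 2.42×10⁻⁶| = 4.46×10⁻⁶ T.

B ≈ 4.46 μT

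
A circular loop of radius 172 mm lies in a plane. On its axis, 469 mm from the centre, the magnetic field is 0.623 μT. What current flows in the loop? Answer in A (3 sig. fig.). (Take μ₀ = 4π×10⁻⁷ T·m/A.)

I ≈ 4.18 A

On the axis of a loop, B = μ₀IR²/[2(R²+z²)^(3/2)], so I = 2B(R²+z²)^(3/2)/(μ₀R²).
R² + z² = 0.02958 + 0.22 = 0.2495 m²; raised to 3/2 gives 0.125 m³.
I = 2 × 6.23×10⁻⁷ × 0.125 / (1.26×10⁻⁶ × 0.02958) = 4.18 A.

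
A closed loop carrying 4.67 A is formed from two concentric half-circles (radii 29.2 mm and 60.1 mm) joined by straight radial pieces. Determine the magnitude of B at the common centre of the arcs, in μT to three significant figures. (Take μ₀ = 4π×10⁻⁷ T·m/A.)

B ≈ 25.8 μT

The radial connectors point toward the centre, so dl × r̂ = 0 and they contribute nothing.
Each semicircle gives μ₀I/(4R): inner arc 5.02×10⁻⁵ T, outer arc 2.44×10⁻⁵ T.
The two arcs carry current in opposite angular senses, so their fields oppose: B = |5.02×10⁻⁵ − 2.44×10⁻⁵| = 2.58×10⁻⁵ T.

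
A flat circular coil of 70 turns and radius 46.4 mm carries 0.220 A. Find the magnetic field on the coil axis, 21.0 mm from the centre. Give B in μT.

For an N-turn flat coil, B = Nμ₀IR²/[2(R²+z²)^(3/2)] with R = 0.0464 m, z = 0.021 m.
B = 70 × 2.25×10⁻⁶ T = 1.58×10⁻⁴ T.

B ≈ 158 μT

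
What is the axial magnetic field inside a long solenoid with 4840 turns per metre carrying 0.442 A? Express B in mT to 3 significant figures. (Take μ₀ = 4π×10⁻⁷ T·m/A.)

B ≈ 2.69 mT

Inside a long solenoid, B = μ₀nI with n = 4840 turns/m.
B = 4π×10⁻⁷ × 4840 × 0.442 = 2.69×10⁻³ T.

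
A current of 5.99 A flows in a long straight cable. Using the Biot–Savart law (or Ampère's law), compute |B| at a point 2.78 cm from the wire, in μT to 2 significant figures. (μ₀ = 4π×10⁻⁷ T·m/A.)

For an infinitely long straight wire, B = μ₀I/(2πd).
B = (4π×10⁻⁷ × 5.99) / (2π × 0.0278) = 4.31×10⁻⁵ T.

B ≈ 43 μT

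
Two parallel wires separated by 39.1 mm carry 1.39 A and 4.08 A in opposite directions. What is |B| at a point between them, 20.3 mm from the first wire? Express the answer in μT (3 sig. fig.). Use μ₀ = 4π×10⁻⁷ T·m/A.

B ≈ 57.1 μT

Each long wire gives B = μ₀I/(2πd). Distances are d₁ = 0.0203 m and d₂ = 0.0188 m.
B₁ = 1.37×10⁻⁵ T, B₂ = 4.34×10⁻⁵ T.
Between antiparallel currents both contributions point the same way, so they add. B = B₁ + B₂ = 1.37×10⁻⁵ + 4.34×10⁻⁵ = 5.71×10⁻⁵ T.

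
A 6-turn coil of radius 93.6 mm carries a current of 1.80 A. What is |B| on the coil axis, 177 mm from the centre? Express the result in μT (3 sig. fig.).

For an N-turn flat coil, B = Nμ₀IR²/[2(R²+z²)^(3/2)] with R = 0.0936 m, z = 0.177 m.
B = 6 × 1.23×10⁻⁶ T = 7.41×10⁻⁶ T.

B ≈ 7.41 μT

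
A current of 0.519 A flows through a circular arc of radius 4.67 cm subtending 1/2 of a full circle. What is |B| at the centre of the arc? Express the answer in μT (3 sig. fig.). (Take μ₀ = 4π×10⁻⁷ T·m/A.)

The Biot–Savart field of a circular arc at its centre is B = μ₀Iφ/(4πR), with φ = 3.142 rad.
B = (4π×10⁻⁷ × 0.519 × 3.142) / (4π × 0.0467) = 3.49×10⁻⁶ T.

B ≈ 3.49 μT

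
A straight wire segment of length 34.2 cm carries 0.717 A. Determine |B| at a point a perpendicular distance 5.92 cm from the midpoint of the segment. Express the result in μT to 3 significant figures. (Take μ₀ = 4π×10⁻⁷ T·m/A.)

For a finite straight segment, B = (μ₀I/4πd)(sinθ₁ + sinθ₂), where θ₁, θ₂ are the angles from the perpendicular to each end.
The perpendicular from the point meets the wire at its midpoint, so each end is L/2 = 0.171 m away along the wire.
sinθ₁ = 0.171/√(0.171²+0.0592²) = 0.9450; sinθ₂ = 0.171/√(0.171²+0.0592²) = 0.9450.
B = (4π×10⁻⁷ × 0.717) / (4π × 0.0592) × (0.9450 + 0.9450) = 2.29×10⁻⁶ T.

B ≈ 2.29 μT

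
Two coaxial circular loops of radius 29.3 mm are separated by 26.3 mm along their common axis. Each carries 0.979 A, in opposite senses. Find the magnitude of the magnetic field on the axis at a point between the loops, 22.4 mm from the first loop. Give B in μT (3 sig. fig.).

B ≈ 9.92 μT

Each loop contributes B = μ₀IR²/[2(R²+z²)^(3/2)] on the axis, with z measured from that loop.
Loop 1 (z = 0.0224 m): B₁ = 1.05×10⁻⁵ T. Loop 2 (z = 0.0039 m): B₂ = 2.04×10⁻⁵ T.
The fields oppose: B = |B₁ − B₂| = 9.92×10⁻⁶ T.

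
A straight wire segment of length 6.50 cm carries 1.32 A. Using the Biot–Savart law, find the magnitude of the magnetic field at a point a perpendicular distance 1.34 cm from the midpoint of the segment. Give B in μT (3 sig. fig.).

B ≈ 18.2 μT

For a finite straight segment, B = (μ₀I/4πd)(sinθ₁ + sinθ₂), where θ₁, θ₂ are the angles from the perpendicular to each end.
The perpendicular from the point meets the wire at its midpoint, so each end is L/2 = 0.0325 m away along the wire.
sinθ₁ = 0.0325/√(0.0325²+0.0134²) = 0.9245; sinθ₂ = 0.0325/√(0.0325²+0.0134²) = 0.9245.
B = (4π×10⁻⁷ × 1.32) / (4π × 0.0134) × (0.9245 + 0.9245) = 1.82×10⁻⁵ T.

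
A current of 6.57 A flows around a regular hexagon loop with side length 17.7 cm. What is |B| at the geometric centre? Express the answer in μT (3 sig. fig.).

Each side is a finite straight segment at perpendicular distance d = a/(2 tan(π/6)) = 0.1533 m from the centre, with end-angles ±π/6.
One side contributes B₁ = (μ₀I/4πd)·2 sin(π/6) = 4.29×10⁻⁶ T.
All 6 sides add in the same direction: B = 6 × 4.29×10⁻⁶ = 2.57×10⁻⁵ T.

B ≈ 25.7 μT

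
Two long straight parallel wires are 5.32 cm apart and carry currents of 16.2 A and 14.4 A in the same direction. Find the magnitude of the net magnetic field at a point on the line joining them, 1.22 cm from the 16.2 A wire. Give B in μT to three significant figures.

B ≈ 195 μT

Each long wire gives B = μ₀I/(2πd). Distances are d₁ = 0.0122 m and d₂ = 0.041 m.
B₁ = 2.66×10⁻⁴ T, B₂ = 7.02×10⁻⁵ T.
Between parallel currents the two contributions point in opposite directions, so they subtract. B = |B₁ − B₂| = |2.66×10⁻⁴ − 7.02×10⁻⁵| = 1.95×10⁻⁴ T.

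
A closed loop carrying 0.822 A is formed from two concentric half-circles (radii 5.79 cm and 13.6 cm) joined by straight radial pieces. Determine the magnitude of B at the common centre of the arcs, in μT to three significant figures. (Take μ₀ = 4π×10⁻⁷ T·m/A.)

The radial connectors point toward the centre, so dl × r̂ = 0 and they contribute nothing.
Each semicircle gives μ₀I/(4R): inner arc 4.46×10⁻⁶ T, outer arc 1.90×10⁻⁶ T.
The two arcs carry current in opposite angular senses, so their fields oppose: B = |4.46×10⁻⁶ − 1.90×10⁻⁶| = 2.56×10⁻⁶ T.

B ≈ 2.56 μT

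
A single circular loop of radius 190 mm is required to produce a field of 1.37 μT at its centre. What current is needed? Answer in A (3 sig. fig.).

I ≈ 0.414 A

At the centre of a circular loop B = μ₀I/(2R), so I = 2RB/μ₀.
With R = 0.19 m, I = 2 × 0.19 × 1.37×10⁻⁶ / (4π×10⁻⁷) = 0.414 A.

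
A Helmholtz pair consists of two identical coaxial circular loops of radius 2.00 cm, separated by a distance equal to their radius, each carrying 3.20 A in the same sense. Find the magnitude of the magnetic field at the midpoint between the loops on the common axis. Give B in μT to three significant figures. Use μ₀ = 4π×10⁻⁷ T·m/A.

B ≈ 144 μT

Each loop contributes B = μ₀IR²/[2(R²+z²)^(3/2)] on the axis, with z measured from that loop.
Loop 1 (z = 0.01 m): B₁ = 7.19×10⁻⁵ T. Loop 2 (z = 0.01 m): B₂ = 7.19×10⁻⁵ T.
The fields add: B = B₁ + B₂ = 1.44×10⁻⁴ T.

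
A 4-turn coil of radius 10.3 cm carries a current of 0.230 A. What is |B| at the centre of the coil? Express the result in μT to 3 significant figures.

B ≈ 5.61 μT

For an N-turn flat coil, B = Nμ₀I/(2R) with R = 0.103 m.
B = 4 × 1.40×10⁻⁶ T = 5.61×10⁻⁶ T.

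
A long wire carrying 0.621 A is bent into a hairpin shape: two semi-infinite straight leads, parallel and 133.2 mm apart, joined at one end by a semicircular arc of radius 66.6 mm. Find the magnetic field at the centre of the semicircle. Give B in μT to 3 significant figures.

B ≈ 4.79 μT

The semicircular arc contributes B_arc = μ₀I·π/(4πR) = μ₀I/(4R) = 2.93×10⁻⁶ T.
Each semi-infinite lead is at perpendicular distance R = 0.0666 m from the centre, with the perpendicular foot at its near end, so it contributes μ₀I/(4πR); both point the same way, together 1.86×10⁻⁶ T.
Arc and leads all point the same direction: B = 2.93×10⁻⁶ + 1.86×10⁻⁶ = 4.79×10⁻⁶ T.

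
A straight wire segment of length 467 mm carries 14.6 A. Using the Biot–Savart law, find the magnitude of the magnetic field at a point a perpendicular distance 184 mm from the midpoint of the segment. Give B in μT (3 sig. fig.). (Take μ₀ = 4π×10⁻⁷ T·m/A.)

B ≈ 12.5 μT

For a finite straight segment, B = (μ₀I/4πd)(sinθ₁ + sinθ₂), where θ₁, θ₂ are the angles from the perpendicular to each end.
The perpendicular from the point meets the wire at its midpoint, so each end is L/2 = 0.2335 m away along the wire.
sinθ₁ = 0.2335/√(0.2335²+0.184²) = 0.7854; sinθ₂ = 0.2335/√(0.2335²+0.184²) = 0.7854.
B = (4π×10⁻⁷ × 14.6) / (4π × 0.184) × (0.7854 + 0.7854) = 1.25×10⁻⁵ T.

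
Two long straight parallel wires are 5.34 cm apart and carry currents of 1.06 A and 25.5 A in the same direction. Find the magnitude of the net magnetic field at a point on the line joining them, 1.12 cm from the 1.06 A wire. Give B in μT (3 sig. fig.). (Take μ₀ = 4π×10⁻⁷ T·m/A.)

B ≈ 102 μT

Each long wire gives B = μ₀I/(2πd). Distances are d₁ = 0.0112 m and d₂ = 0.0422 m.
B₁ = 1.89×10⁻⁵ T, B₂ = 1.21×10⁻⁴ T.
Between parallel currents the two contributions point in opposite directions, so they subtract. B = |B₁ − B₂| = |1.89×10⁻⁵ − 1.21×10⁻⁴| = 1.02×10⁻⁴ T.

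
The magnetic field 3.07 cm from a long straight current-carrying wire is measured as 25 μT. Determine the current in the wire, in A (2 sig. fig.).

I ≈ 3.8 A

For a long straight wire B = μ₀I/(2πd), so I = 2πdB/μ₀.
I = 2π × 0.0307 × 2.50×10⁻⁵ / (4π×10⁻⁷) = 3.84 A.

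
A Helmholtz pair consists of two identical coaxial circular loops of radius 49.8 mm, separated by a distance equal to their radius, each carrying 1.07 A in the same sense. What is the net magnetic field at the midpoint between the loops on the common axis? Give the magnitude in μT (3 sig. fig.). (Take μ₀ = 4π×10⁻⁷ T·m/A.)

B ≈ 19.3 μT

Each loop contributes B = μ₀IR²/[2(R²+z²)^(3/2)] on the axis, with z measured from that loop.
Loop 1 (z = 0.0249 m): B₁ = 9.66×10⁻⁶ T. Loop 2 (z = 0.0249 m): B₂ = 9.66×10⁻⁶ T.
The fields add: B = B₁ + B₂ = 1.93×10⁻⁵ T.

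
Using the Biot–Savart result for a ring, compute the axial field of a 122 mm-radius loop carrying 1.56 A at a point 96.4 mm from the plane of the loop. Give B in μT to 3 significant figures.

On the axis of a circular loop, B = μ₀IR² / [2(R²+z²)^(3/2)].
R² + z² = (0.122)² + (0.0964)² = 0.02418 m², and (R²+z²)^(3/2) = 3.76×10⁻³ m³.
B = (4π×10⁻⁷ × 1.56 × 0.01488) / (2 × 3.76×10⁻³) = 3.88×10⁻⁶ T.

B ≈ 3.88 μT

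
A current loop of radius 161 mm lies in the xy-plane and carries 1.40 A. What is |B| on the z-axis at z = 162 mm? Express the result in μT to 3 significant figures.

B ≈ 1.91 μT

On the axis of a circular loop, B = μ₀IR² / [2(R²+z²)^(3/2)].
R² + z² = (0.161)² + (0.162)² = 0.05217 m², and (R²+z²)^(3/2) = 1.19×10⁻² m³.
B = (4π×10⁻⁷ × 1.40 × 0.02592) / (2 × 1.19×10⁻²) = 1.91×10⁻⁶ T.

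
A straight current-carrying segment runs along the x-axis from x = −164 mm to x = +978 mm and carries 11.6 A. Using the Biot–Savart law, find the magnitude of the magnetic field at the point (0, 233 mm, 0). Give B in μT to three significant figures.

For a finite straight segment, B = (μ₀I/4πd)(sinθ₁ + sinθ₂), where θ₁, θ₂ are the angles from the perpendicular to each end.
The perpendicular distance is d = 0.233 m; the end-offsets along the wire are a = 0.164 m and b = 0.978 m.
sinθ₁ = 0.164/√(0.164²+0.233²) = 0.5756; sinθ₂ = 0.978/√(0.978²+0.233²) = 0.9728.
B = (4π×10⁻⁷ × 11.6) / (4π × 0.233) × (0.5756 + 0.9728) = 7.71×10⁻⁶ T.

B ≈ 7.71 μT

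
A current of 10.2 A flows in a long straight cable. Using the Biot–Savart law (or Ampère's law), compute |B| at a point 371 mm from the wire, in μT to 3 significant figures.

B ≈ 5.50 μT

For an infinitely long straight wire, B = μ₀I/(2πd).
B = (4π×10⁻⁷ × 10.2) / (2π × 0.371) = 5.50×10⁻⁶ T.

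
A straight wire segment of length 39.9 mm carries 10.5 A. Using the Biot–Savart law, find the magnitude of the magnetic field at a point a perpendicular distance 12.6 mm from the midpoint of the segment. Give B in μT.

B ≈ 141 μT

For a finite straight segment, B = (μ₀I/4πd)(sinθ₁ + sinθ₂), where θ₁, θ₂ are the angles from the perpendicular to each end.
The perpendicular from the point meets the wire at its midpoint, so each end is L/2 = 0.01995 m away along the wire.
sinθ₁ = 0.01995/√(0.01995²+0.0126²) = 0.8455; sinθ₂ = 0.01995/√(0.01995²+0.0126²) = 0.8455.
B = (4π×10⁻⁷ × 10.5) / (4π × 0.0126) × (0.8455 + 0.8455) = 1.41×10⁻⁴ T.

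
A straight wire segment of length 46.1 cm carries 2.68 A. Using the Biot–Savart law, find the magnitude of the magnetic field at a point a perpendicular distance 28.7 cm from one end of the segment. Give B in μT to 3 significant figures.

B ≈ 0.793 μT

For a finite straight segment, B = (μ₀I/4πd)(sinθ₁ + sinθ₂), where θ₁, θ₂ are the angles from the perpendicular to each end.
The perpendicular foot is at one end, so the two end-offsets along the wire are 0 and L = 0.461 m.
sinθ₁ = 0/√(0²+0.287²) = 0.0000; sinθ₂ = 0.461/√(0.461²+0.287²) = 0.8489.
B = (4π×10⁻⁷ × 2.68) / (4π × 0.287) × (0.0000 + 0.8489) = 7.93×10⁻⁷ T.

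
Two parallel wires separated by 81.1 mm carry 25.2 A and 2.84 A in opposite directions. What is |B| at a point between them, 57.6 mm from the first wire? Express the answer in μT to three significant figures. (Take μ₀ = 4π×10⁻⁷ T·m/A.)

B ≈ 112 μT

Each long wire gives B = μ₀I/(2πd). Distances are d₁ = 0.0576 m and d₂ = 0.0235 m.
B₁ = 8.75×10⁻⁵ T, B₂ = 2.42×10⁻⁵ T.
Between antiparallel currents both contributions point the same way, so they add. B = B₁ + B₂ = 8.75×10⁻⁵ + 2.42×10⁻⁵ = 1.12×10⁻⁴ T.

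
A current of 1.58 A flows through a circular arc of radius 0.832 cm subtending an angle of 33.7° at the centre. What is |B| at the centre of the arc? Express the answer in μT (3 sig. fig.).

B ≈ 11.2 μT

The Biot–Savart field of a circular arc at its centre is B = μ₀Iφ/(4πR), with φ = 0.5882 rad.
B = (4π×10⁻⁷ × 1.58 × 0.5882) / (4π × 0.00832) = 1.12×10⁻⁵ T.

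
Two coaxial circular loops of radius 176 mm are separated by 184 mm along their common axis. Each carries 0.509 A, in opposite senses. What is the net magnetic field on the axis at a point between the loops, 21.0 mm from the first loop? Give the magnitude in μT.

B ≈ 1.06 μT

Each loop contributes B = μ₀IR²/[2(R²+z²)^(3/2)] on the axis, with z measured from that loop.
Loop 1 (z = 0.021 m): B₁ = 1.78×10⁻⁶ T. Loop 2 (z = 0.163 m): B₂ = 7.18×10⁻⁷ T.
The fields oppose: B = |B₁ − B₂| = 1.06×10⁻⁶ T.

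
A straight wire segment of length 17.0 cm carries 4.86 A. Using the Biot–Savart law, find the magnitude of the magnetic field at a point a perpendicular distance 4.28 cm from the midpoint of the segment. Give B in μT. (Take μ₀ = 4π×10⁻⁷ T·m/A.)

B ≈ 20.3 μT

For a finite straight segment, B = (μ₀I/4πd)(sinθ₁ + sinθ₂), where θ₁, θ₂ are the angles from the perpendicular to each end.
The perpendicular from the point meets the wire at its midpoint, so each end is L/2 = 0.085 m away along the wire.
sinθ₁ = 0.085/√(0.085²+0.0428²) = 0.8932; sinθ₂ = 0.085/√(0.085²+0.0428²) = 0.8932.
B = (4π×10⁻⁷ × 4.86) / (4π × 0.0428) × (0.8932 + 0.8932) = 2.03×10⁻⁵ T.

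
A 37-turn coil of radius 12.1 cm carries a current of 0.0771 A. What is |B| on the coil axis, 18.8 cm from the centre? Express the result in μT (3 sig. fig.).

B ≈ 2.35 μT

For an N-turn flat coil, B = Nμ₀IR²/[2(R²+z²)^(3/2)] with R = 0.121 m, z = 0.188 m.
B = 37 × 6.35×10⁻⁸ T = 2.35×10⁻⁶ T.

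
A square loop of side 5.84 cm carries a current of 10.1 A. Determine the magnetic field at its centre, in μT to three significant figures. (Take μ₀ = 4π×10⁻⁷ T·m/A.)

Each side is a finite straight segment at perpendicular distance d = a/(2 tan(π/4)) = 0.0292 m from the centre, with end-angles ±π/4.
One side contributes B₁ = (μ₀I/4πd)·2 sin(π/4) = 4.89×10⁻⁵ T.
All 4 sides add in the same direction: B = 4 × 4.89×10⁻⁵ = 1.96×10⁻⁴ T.

B ≈ 196 μT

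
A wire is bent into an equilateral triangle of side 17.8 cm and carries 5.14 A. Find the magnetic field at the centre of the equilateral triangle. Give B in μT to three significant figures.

Each side is a finite straight segment at perpendicular distance d = a/(2 tan(π/3)) = 0.05138 m from the centre, with end-angles ±π/3.
One side contributes B₁ = (μ₀I/4πd)·2 sin(π/3) = 1.73×10⁻⁵ T.
All 3 sides add in the same direction: B = 3 × 1.73×10⁻⁵ = 5.20×10⁻⁵ T.

B ≈ 52.0 μT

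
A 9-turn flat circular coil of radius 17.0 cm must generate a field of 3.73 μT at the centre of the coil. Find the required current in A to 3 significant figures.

For an N-turn coil, B = Nμ₀I/(2R) with R = 0.17 m, so I = 2RB/(Nμ₀) = 2 × 0.17 × 3.73×10⁻⁶ / (9 × 4π×10⁻⁷) = 0.112 A.

I ≈ 0.112 A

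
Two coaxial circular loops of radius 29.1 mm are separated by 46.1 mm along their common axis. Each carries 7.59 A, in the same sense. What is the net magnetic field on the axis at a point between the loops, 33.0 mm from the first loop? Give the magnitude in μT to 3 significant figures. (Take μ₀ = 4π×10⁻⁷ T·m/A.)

B ≈ 172 μT

Each loop contributes B = μ₀IR²/[2(R²+z²)^(3/2)] on the axis, with z measured from that loop.
Loop 1 (z = 0.033 m): B₁ = 4.74×10⁻⁵ T. Loop 2 (z = 0.0131 m): B₂ = 1.24×10⁻⁴ T.
The fields add: B = B₁ + B₂ = 1.72×10⁻⁴ T.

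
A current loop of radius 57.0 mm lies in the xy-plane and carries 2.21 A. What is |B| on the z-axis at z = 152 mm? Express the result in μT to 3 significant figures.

B ≈ 1.05 μT

On the axis of a circular loop, B = μ₀IR² / [2(R²+z²)^(3/2)].
R² + z² = (0.057)² + (0.152)² = 0.02635 m², and (R²+z²)^(3/2) = 4.28×10⁻³ m³.
B = (4π×10⁻⁷ × 2.21 × 0.003249) / (2 × 4.28×10⁻³) = 1.05×10⁻⁶ T.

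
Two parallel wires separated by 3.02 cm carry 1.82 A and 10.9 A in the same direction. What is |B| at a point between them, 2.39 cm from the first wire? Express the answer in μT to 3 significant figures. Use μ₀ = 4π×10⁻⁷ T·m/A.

B ≈ 331 μT

Each long wire gives B = μ₀I/(2πd). Distances are d₁ = 0.0239 m and d₂ = 0.0063 m.
B₁ = 1.52×10⁻⁵ T, B₂ = 3.46×10⁻⁴ T.
Between parallel currents the two contributions point in opposite directions, so they subtract. B = |B₁ − B₂| = |1.52×10⁻⁵ − 3.46×10⁻⁴| = 3.31×10⁻⁴ T.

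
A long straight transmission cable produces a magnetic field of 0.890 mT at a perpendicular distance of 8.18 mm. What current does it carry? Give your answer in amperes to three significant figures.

For a long straight wire B = μ₀I/(2πd), so I = 2πdB/μ₀.
I = 2π × 0.00818 × 8.90×10⁻⁴ / (4π×10⁻⁷) = 36.4 A.

I ≈ 36.4 A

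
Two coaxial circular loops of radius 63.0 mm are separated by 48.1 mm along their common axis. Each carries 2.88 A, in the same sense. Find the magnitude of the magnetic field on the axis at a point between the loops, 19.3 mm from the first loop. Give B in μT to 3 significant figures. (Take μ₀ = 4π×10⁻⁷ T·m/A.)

B ≈ 46.7 μT

Each loop contributes B = μ₀IR²/[2(R²+z²)^(3/2)] on the axis, with z measured from that loop.
Loop 1 (z = 0.0193 m): B₁ = 2.51×10⁻⁵ T. Loop 2 (z = 0.0288 m): B₂ = 2.16×10⁻⁵ T.
The fields add: B = B₁ + B₂ = 4.67×10⁻⁵ T.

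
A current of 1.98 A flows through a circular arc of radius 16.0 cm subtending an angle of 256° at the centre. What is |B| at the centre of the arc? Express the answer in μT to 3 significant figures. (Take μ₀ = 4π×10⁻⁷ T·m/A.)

The Biot–Savart field of a circular arc at its centre is B = μ₀Iφ/(4πR), with φ = 4.468 rad.
B = (4π×10⁻⁷ × 1.98 × 4.468) / (4π × 0.16) = 5.53×10⁻⁶ T.

B ≈ 5.53 μT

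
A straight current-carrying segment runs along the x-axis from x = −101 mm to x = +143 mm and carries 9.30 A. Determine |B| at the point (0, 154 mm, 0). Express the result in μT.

For a finite straight segment, B = (μ₀I/4πd)(sinθ₁ + sinθ₂), where θ₁, θ₂ are the angles from the perpendicular to each end.
The perpendicular distance is d = 0.154 m; the end-offsets along the wire are a = 0.101 m and b = 0.143 m.
sinθ₁ = 0.101/√(0.101²+0.154²) = 0.5484; sinθ₂ = 0.143/√(0.143²+0.154²) = 0.6805.
B = (4π×10⁻⁷ × 9.30) / (4π × 0.154) × (0.5484 + 0.6805) = 7.42×10⁻⁶ T.

B ≈ 7.42 μT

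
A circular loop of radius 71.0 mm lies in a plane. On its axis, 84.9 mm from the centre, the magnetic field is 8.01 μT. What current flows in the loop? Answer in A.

I ≈ 3.43 A

On the axis of a loop, B = μ₀IR²/[2(R²+z²)^(3/2)], so I = 2B(R²+z²)^(3/2)/(μ₀R²).
R² + z² = 0.005041 + 0.007208 = 0.01225 m²; raised to 3/2 gives 1.36×10⁻³ m³.
I = 2 × 8.01×10⁻⁶ × 1.36×10⁻³ / (1.26×10⁻⁶ × 0.005041) = 3.43 A.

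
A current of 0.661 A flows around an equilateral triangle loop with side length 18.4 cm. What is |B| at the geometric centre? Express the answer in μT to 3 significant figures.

B ≈ 6.47 μT

Each side is a finite straight segment at perpendicular distance d = a/(2 tan(π/3)) = 0.05312 m from the centre, with end-angles ±π/3.
One side contributes B₁ = (μ₀I/4πd)·2 sin(π/3) = 2.16×10⁻⁶ T.
All 3 sides add in the same direction: B = 3 × 2.16×10⁻⁶ = 6.47×10⁻⁶ T.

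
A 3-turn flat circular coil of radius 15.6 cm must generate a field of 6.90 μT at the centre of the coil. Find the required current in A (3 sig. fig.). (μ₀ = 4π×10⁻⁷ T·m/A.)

I ≈ 0.571 A

For an N-turn coil, B = Nμ₀I/(2R) with R = 0.156 m, so I = 2RB/(Nμ₀) = 2 × 0.156 × 6.90×10⁻⁶ / (3 × 4π×10⁻⁷) = 0.571 A.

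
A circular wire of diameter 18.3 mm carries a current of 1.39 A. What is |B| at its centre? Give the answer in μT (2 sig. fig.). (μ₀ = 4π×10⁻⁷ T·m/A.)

At the centre of a circular loop the Biot–Savart law gives B = μ₀I/(2R) (so R = 0.00915 m).
B = (4π×10⁻⁷ × 1.39) / (2 × 0.00915) = 9.54×10⁻⁵ T.

B ≈ 95 μT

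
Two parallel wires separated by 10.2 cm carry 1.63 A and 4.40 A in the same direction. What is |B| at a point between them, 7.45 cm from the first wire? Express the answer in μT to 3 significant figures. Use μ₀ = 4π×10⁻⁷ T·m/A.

B ≈ 27.6 μT

Each long wire gives B = μ₀I/(2πd). Distances are d₁ = 0.0745 m and d₂ = 0.0275 m.
B₁ = 4.38×10⁻⁶ T, B₂ = 3.20×10⁻⁵ T.
Between parallel currents the two contributions point in opposite directions, so they subtract. B = |B₁ − B₂| = |4.38×10⁻⁶ − 3.20×10⁻⁵| = 2.76×10⁻⁵ T.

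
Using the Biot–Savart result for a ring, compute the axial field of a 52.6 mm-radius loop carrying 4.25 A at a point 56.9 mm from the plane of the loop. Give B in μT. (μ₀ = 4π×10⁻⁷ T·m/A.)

On the axis of a circular loop, B = μ₀IR² / [2(R²+z²)^(3/2)].
R² + z² = (0.0526)² + (0.0569)² = 0.006004 m², and (R²+z²)^(3/2) = 4.65×10⁻⁴ m³.
B = (4π×10⁻⁷ × 4.25 × 0.002767) / (2 × 4.65×10⁻⁴) = 1.59×10⁻⁵ T.

B ≈ 15.9 μT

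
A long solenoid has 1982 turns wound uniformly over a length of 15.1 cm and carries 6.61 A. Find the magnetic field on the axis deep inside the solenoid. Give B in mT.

Inside a long solenoid, B = μ₀nI with n = 1.313×10⁴ turns/m.
B = 4π×10⁻⁷ × 1.313×10⁴ × 6.61 = 0.109 T.

B ≈ 109 mT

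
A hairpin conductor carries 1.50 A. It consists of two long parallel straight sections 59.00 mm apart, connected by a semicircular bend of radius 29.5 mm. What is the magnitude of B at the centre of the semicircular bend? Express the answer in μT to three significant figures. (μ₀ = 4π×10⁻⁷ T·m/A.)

B ≈ 26.1 μT

The semicircular arc contributes B_arc = μ₀I·π/(4πR) = μ₀I/(4R) = 1.60×10⁻⁵ T.
Each semi-infinite lead is at perpendicular distance R = 0.0295 m from the centre, with the perpendicular foot at its near end, so it contributes μ₀I/(4πR); both point the same way, together 1.02×10⁻⁵ T.
Arc and leads all point the same direction: B = 1.60×10⁻⁵ + 1.02×10⁻⁵ = 2.61×10⁻⁵ T.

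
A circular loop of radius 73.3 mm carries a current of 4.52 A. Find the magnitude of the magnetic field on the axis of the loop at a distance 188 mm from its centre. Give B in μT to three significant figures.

On the axis of a circular loop, B = μ₀IR² / [2(R²+z²)^(3/2)].
R² + z² = (0.0733)² + (0.188)² = 0.04072 m², and (R²+z²)^(3/2) = 8.22×10⁻³ m³.
B = (4π×10⁻⁷ × 4.52 × 0.005373) / (2 × 8.22×10⁻³) = 1.86×10⁻⁶ T.

B ≈ 1.86 μT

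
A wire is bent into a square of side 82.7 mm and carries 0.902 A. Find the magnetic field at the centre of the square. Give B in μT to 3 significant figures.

Each side is a finite straight segment at perpendicular distance d = a/(2 tan(π/4)) = 0.04135 m from the centre, with end-angles ±π/4.
One side contributes B₁ = (μ₀I/4πd)·2 sin(π/4) = 3.08×10⁻⁶ T.
All 4 sides add in the same direction: B = 4 × 3.08×10⁻⁶ = 1.23×10⁻⁵ T.

B ≈ 12.3 μT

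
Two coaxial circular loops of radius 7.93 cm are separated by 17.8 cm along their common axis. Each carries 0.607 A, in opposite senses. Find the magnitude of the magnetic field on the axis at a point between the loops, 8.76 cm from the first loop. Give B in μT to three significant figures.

B ≈ 0.0745 μT

Each loop contributes B = μ₀IR²/[2(R²+z²)^(3/2)] on the axis, with z measured from that loop.
Loop 1 (z = 0.0876 m): B₁ = 1.45×10⁻⁶ T. Loop 2 (z = 0.0904 m): B₂ = 1.38×10⁻⁶ T.
The fields oppose: B = |B₁ − B₂| = 7.45×10⁻⁸ T.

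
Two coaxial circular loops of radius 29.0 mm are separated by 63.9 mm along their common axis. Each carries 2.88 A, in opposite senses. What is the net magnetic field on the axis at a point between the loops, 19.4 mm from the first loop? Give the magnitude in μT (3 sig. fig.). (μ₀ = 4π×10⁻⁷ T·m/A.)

B ≈ 25.7 μT

Each loop contributes B = μ₀IR²/[2(R²+z²)^(3/2)] on the axis, with z measured from that loop.
Loop 1 (z = 0.0194 m): B₁ = 3.58×10⁻⁵ T. Loop 2 (z = 0.0445 m): B₂ = 1.02×10⁻⁵ T.
The fields oppose: B = |B₁ − B₂| = 2.57×10⁻⁵ T.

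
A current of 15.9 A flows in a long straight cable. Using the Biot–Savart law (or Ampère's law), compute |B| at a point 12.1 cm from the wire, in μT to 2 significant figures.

B ≈ 26 μT

For an infinitely long straight wire, B = μ₀I/(2πd).
B = (4π×10⁻⁷ × 15.9) / (2π × 0.121) = 2.63×10⁻⁵ T.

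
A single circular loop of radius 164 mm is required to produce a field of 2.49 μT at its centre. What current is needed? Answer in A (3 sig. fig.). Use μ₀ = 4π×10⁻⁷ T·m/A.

At the centre of a circular loop B = μ₀I/(2R), so I = 2RB/μ₀.
With R = 0.164 m, I = 2 × 0.164 × 2.49×10⁻⁶ / (4π×10⁻⁷) = 0.650 A.

I ≈ 0.650 A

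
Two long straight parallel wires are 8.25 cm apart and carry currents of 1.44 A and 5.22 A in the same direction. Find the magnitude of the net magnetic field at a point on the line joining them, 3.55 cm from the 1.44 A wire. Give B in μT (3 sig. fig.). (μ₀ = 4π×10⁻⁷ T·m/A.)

Each long wire gives B = μ₀I/(2πd). Distances are d₁ = 0.0355 m and d₂ = 0.047 m.
B₁ = 8.11×10⁻⁶ T, B₂ = 2.22×10⁻⁵ T.
Between parallel currents the two contributions point in opposite directions, so they subtract. B = |B₁ − B₂| = |8.11×10⁻⁶ − 2.22×10⁻⁵| = 1.41×10⁻⁵ T.

B ≈ 14.1 μT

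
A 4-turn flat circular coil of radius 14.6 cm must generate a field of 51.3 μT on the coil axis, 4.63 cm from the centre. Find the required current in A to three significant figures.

I ≈ 3.44 A

For an N-turn coil, B = Nμ₀IR²/[2(R²+z²)^(3/2)] with R = 0.146 m, z = 0.0463 m, so I = 2B(R²+z²)^(3/2)/(Nμ₀R²) = 2 × 5.13×10⁻⁵ × 3.59×10⁻³ / (4 × 4π×10⁻⁷ × 0.02132) = 3.44 A.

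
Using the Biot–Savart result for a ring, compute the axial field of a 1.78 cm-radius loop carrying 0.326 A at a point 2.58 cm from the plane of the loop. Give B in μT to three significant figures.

B ≈ 2.11 μT

On the axis of a circular loop, B = μ₀IR² / [2(R²+z²)^(3/2)].
R² + z² = (0.0178)² + (0.0258)² = 0.0009825 m², and (R²+z²)^(3/2) = 3.08×10⁻⁵ m³.
B = (4π×10⁻⁷ × 0.326 × 0.0003168) / (2 × 3.08×10⁻⁵) = 2.11×10⁻⁶ T.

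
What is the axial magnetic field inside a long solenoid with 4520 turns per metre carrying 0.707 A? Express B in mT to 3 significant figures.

B ≈ 4.02 mT

Inside a long solenoid, B = μ₀nI with n = 4520 turns/m.
B = 4π×10⁻⁷ × 4520 × 0.707 = 4.02×10⁻³ T.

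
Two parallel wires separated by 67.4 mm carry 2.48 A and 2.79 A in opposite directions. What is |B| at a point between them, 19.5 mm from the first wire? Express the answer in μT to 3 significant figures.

B ≈ 37.1 μT

Each long wire gives B = μ₀I/(2πd). Distances are d₁ = 0.0195 m and d₂ = 0.0479 m.
B₁ = 2.54×10⁻⁵ T, B₂ = 1.16×10⁻⁵ T.
Between antiparallel currents both contributions point the same way, so they add. B = B₁ + B₂ = 2.54×10⁻⁵ + 1.16×10⁻⁵ = 3.71×10⁻⁵ T.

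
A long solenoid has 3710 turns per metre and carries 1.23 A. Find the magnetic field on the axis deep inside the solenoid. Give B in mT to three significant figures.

Inside a long solenoid, B = μ₀nI with n = 3710 turns/m.
B = 4π×10⁻⁷ × 3710 × 1.23 = 5.73×10⁻³ T.

B ≈ 5.73 mT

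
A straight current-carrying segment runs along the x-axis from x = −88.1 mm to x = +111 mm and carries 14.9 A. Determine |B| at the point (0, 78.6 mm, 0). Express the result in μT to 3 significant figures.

For a finite straight segment, B = (μ₀I/4πd)(sinθ₁ + sinθ₂), where θ₁, θ₂ are the angles from the perpendicular to each end.
The perpendicular distance is d = 0.0786 m; the end-offsets along the wire are a = 0.0881 m and b = 0.111 m.
sinθ₁ = 0.0881/√(0.0881²+0.0786²) = 0.7462; sinθ₂ = 0.111/√(0.111²+0.0786²) = 0.8161.
B = (4π×10⁻⁷ × 14.9) / (4π × 0.0786) × (0.7462 + 0.8161) = 2.96×10⁻⁵ T.

B ≈ 29.6 μT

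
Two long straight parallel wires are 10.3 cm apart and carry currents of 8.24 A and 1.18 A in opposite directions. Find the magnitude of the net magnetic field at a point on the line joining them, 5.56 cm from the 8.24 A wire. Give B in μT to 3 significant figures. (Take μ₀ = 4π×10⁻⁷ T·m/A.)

Each long wire gives B = μ₀I/(2πd). Distances are d₁ = 0.0556 m and d₂ = 0.0474 m.
B₁ = 2.96×10⁻⁵ T, B₂ = 4.98×10⁻⁶ T.
Between antiparallel currents both contributions point the same way, so they add. B = B₁ + B₂ = 2.96×10⁻⁵ + 4.98×10⁻⁶ = 3.46×10⁻⁵ T.

B ≈ 34.6 μT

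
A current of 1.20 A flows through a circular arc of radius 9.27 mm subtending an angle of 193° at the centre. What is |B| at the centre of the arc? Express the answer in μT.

The Biot–Savart field of a circular arc at its centre is B = μ₀Iφ/(4πR), with φ = 3.368 rad.
B = (4π×10⁻⁷ × 1.20 × 3.368) / (4π × 0.00927) = 4.36×10⁻⁵ T.

B ≈ 43.6 μT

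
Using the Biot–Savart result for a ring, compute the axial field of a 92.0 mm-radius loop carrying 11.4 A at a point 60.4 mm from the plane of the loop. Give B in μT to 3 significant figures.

B ≈ 45.5 μT

On the axis of a circular loop, B = μ₀IR² / [2(R²+z²)^(3/2)].
R² + z² = (0.092)² + (0.0604)² = 0.01211 m², and (R²+z²)^(3/2) = 1.33×10⁻³ m³.
B = (4π×10⁻⁷ × 11.4 × 0.008464) / (2 × 1.33×10⁻³) = 4.55×10⁻⁵ T.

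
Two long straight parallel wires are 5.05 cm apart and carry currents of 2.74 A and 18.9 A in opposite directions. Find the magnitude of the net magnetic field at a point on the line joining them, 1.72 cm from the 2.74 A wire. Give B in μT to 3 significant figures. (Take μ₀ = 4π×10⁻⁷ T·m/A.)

Each long wire gives B = μ₀I/(2πd). Distances are d₁ = 0.0172 m and d₂ = 0.0333 m.
B₁ = 3.19×10⁻⁵ T, B₂ = 1.14×10⁻⁴ T.
Between antiparallel currents both contributions point the same way, so they add. B = B₁ + B₂ = 3.19×10⁻⁵ + 1.14×10⁻⁴ = 1.45×10⁻⁴ T.

B ≈ 145 μT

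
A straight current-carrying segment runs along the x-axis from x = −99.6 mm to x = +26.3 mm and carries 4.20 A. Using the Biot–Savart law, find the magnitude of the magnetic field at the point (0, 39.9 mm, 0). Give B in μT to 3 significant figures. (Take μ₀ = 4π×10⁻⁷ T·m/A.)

For a finite straight segment, B = (μ₀I/4πd)(sinθ₁ + sinθ₂), where θ₁, θ₂ are the angles from the perpendicular to each end.
The perpendicular distance is d = 0.0399 m; the end-offsets along the wire are a = 0.0996 m and b = 0.0263 m.
sinθ₁ = 0.0996/√(0.0996²+0.0399²) = 0.9283; sinθ₂ = 0.0263/√(0.0263²+0.0399²) = 0.5503.
B = (4π×10⁻⁷ × 4.20) / (4π × 0.0399) × (0.9283 + 0.5503) = 1.56×10⁻⁵ T.

B ≈ 15.6 μT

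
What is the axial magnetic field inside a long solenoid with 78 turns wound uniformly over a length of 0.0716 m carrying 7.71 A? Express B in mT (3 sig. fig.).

B ≈ 10.6 mT

Inside a long solenoid, B = μ₀nI with n = 1089 turns/m.
B = 4π×10⁻⁷ × 1089 × 7.71 = 1.06×10⁻² T.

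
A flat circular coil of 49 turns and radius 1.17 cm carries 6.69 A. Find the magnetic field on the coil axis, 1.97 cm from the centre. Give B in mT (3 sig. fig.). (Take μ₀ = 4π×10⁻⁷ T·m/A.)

B ≈ 2.34 mT

For an N-turn flat coil, B = Nμ₀IR²/[2(R²+z²)^(3/2)] with R = 0.0117 m, z = 0.0197 m.
B = 49 × 4.78×10⁻⁵ T = 2.34×10⁻³ T.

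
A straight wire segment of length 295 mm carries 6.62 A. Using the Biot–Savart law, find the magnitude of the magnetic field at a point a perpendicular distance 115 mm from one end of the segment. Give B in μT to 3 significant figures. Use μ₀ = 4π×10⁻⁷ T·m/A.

For a finite straight segment, B = (μ₀I/4πd)(sinθ₁ + sinθ₂), where θ₁, θ₂ are the angles from the perpendicular to each end.
The perpendicular foot is at one end, so the two end-offsets along the wire are 0 and L = 0.295 m.
sinθ₁ = 0/√(0²+0.115²) = 0.0000; sinθ₂ = 0.295/√(0.295²+0.115²) = 0.9317.
B = (4π×10⁻⁷ × 6.62) / (4π × 0.115) × (0.0000 + 0.9317) = 5.36×10⁻⁶ T.

B ≈ 5.36 μT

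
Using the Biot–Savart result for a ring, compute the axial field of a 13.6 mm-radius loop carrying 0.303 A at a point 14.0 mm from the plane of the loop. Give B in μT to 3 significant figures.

On the axis of a circular loop, B = μ₀IR² / [2(R²+z²)^(3/2)].
R² + z² = (0.0136)² + (0.014)² = 0.000381 m², and (R²+z²)^(3/2) = 7.44×10⁻⁶ m³.
B = (4π×10⁻⁷ × 0.303 × 0.000185) / (2 × 7.44×10⁻⁶) = 4.74×10⁻⁶ T.

B ≈ 4.74 μT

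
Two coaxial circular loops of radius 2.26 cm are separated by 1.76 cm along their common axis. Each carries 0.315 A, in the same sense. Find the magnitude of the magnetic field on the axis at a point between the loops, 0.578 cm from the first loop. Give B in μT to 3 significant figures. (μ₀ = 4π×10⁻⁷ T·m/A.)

Each loop contributes B = μ₀IR²/[2(R²+z²)^(3/2)] on the axis, with z measured from that loop.
Loop 1 (z = 0.00578 m): B₁ = 7.96×10⁻⁶ T. Loop 2 (z = 0.01182 m): B₂ = 6.09×10⁻⁶ T.
The fields add: B = B₁ + B₂ = 1.41×10⁻⁵ T.

B ≈ 14.1 μT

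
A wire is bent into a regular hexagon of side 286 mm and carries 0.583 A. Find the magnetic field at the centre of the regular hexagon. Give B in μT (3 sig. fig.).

B ≈ 1.41 μT

Each side is a finite straight segment at perpendicular distance d = a/(2 tan(π/6)) = 0.2477 m from the centre, with end-angles ±π/6.
One side contributes B₁ = (μ₀I/4πd)·2 sin(π/6) = 2.35×10⁻⁷ T.
All 6 sides add in the same direction: B = 6 × 2.35×10⁻⁷ = 1.41×10⁻⁶ T.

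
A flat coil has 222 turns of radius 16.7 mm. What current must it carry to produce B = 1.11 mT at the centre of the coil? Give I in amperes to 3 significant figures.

I ≈ 0.133 A

For an N-turn coil, B = Nμ₀I/(2R) with R = 0.0167 m, so I = 2RB/(Nμ₀) = 2 × 0.0167 × 1.11×10⁻³ / (222 × 4π×10⁻⁷) = 0.133 A.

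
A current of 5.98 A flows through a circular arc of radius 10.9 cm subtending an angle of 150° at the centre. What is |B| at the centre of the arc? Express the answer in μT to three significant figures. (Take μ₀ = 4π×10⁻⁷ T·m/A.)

The Biot–Savart field of a circular arc at its centre is B = μ₀Iφ/(4πR), with φ = 2.618 rad.
B = (4π×10⁻⁷ × 5.98 × 2.618) / (4π × 0.109) = 1.44×10⁻⁵ T.

B ≈ 14.4 μT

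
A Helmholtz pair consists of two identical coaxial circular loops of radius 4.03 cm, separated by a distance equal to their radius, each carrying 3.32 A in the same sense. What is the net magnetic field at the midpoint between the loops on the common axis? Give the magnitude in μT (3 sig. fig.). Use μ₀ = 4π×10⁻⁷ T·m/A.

Each loop contributes B = μ₀IR²/[2(R²+z²)^(3/2)] on the axis, with z measured from that loop.
Loop 1 (z = 0.02015 m): B₁ = 3.70×10⁻⁵ T. Loop 2 (z = 0.02015 m): B₂ = 3.70×10⁻⁵ T.
The fields add: B = B₁ + B₂ = 7.41×10⁻⁵ T.

B ≈ 74.1 μT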